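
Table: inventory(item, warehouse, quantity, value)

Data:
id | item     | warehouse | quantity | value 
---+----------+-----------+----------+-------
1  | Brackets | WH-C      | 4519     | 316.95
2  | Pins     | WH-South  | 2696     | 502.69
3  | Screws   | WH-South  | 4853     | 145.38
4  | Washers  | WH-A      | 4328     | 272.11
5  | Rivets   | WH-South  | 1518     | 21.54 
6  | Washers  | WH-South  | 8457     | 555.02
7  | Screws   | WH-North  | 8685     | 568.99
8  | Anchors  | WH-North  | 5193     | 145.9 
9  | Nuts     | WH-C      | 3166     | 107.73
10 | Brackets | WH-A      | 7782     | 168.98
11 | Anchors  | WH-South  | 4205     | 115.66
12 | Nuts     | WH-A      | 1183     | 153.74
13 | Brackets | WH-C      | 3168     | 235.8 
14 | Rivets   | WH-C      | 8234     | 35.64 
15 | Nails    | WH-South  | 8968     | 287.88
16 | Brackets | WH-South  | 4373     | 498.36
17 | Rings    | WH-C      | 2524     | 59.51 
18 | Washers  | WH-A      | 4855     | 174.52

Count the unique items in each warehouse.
SELECT warehouse, COUNT(DISTINCT item)
FROM inventory
GROUP BY warehouse

Result:
  WH-A: 3 distinct
  WH-C: 4 distinct
  WH-North: 2 distinct
  WH-South: 7 distinct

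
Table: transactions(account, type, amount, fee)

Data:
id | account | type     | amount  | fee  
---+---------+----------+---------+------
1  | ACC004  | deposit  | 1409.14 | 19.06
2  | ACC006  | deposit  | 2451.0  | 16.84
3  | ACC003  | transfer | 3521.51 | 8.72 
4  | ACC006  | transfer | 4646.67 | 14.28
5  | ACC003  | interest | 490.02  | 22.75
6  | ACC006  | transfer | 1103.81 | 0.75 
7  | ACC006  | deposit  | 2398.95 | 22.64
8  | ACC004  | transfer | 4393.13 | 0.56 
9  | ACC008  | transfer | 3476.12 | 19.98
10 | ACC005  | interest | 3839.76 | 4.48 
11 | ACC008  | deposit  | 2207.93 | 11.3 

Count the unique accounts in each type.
SELECT type, COUNT(DISTINCT account)
FROM transactions
GROUP BY type

Result:
  deposit: 3 distinct
  interest: 2 distinct
  transfer: 4 distinct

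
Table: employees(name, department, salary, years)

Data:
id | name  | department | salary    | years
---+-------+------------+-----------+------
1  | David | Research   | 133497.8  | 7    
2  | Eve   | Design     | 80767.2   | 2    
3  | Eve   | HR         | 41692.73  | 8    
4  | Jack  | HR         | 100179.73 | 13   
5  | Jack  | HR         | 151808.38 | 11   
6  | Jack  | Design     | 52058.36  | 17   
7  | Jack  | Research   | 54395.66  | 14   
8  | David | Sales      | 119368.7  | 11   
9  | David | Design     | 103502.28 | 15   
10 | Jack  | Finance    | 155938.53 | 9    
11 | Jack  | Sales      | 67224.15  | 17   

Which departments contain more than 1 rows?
SELECT department, COUNT(*) as cnt
FROM employees
GROUP BY department
HAVING COUNT(*) > 1

Result:
  Design: 3
  HR: 3
  Research: 2
  Sales: 2

Note: HAVING filters groups after aggregation, WHERE filters rows before.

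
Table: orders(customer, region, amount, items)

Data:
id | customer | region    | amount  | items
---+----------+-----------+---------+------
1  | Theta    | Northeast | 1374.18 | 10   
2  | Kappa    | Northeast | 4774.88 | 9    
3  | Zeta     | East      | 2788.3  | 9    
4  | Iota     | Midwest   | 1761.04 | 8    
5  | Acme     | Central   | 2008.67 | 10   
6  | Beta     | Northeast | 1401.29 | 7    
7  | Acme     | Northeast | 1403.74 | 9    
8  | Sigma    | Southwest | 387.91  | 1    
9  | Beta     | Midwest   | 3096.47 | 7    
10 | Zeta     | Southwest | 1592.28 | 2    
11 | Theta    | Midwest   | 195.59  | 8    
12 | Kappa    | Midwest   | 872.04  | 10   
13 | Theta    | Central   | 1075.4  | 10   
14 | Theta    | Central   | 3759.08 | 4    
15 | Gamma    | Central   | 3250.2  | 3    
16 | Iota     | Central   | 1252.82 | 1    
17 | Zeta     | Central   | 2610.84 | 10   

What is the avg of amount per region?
SELECT region, AVG(amount) as result
FROM orders
GROUP BY region

Result:
  Central: 2326.17
  East: 2788.30
  Midwest: 1481.29
  Northeast: 2238.52
  Southwest: 990.10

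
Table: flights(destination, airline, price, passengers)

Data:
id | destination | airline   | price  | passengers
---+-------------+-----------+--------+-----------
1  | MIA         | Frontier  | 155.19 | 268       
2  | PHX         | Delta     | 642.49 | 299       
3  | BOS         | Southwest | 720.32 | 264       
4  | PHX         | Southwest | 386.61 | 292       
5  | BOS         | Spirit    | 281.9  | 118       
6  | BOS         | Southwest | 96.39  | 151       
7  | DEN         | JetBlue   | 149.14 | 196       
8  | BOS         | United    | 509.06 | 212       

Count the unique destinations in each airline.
SELECT airline, COUNT(DISTINCT destination)
FROM flights
GROUP BY airline

Result:
  Delta: 1 distinct
  Frontier: 1 distinct
  JetBlue: 1 distinct
  Southwest: 2 distinct
  Spirit: 1 distinct
  United: 1 distinct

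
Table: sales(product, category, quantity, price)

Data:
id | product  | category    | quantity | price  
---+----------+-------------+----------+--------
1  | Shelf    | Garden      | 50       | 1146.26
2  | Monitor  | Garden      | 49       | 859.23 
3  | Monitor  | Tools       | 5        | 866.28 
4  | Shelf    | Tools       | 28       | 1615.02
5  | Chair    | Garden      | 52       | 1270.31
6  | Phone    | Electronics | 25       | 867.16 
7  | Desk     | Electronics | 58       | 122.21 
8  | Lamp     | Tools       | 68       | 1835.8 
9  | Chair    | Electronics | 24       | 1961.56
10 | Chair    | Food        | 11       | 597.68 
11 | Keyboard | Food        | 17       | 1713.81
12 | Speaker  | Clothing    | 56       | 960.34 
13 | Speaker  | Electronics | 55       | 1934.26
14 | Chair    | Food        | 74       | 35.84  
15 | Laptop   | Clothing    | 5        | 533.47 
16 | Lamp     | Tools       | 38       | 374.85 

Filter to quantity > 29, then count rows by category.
SELECT category, COUNT(*)
FROM sales
WHERE quantity > 29
GROUP BY category

Note: WHERE filters rows before grouping.

Result:
  Clothing: 1
  Electronics: 2
  Food: 1
  Garden: 3
  Tools: 2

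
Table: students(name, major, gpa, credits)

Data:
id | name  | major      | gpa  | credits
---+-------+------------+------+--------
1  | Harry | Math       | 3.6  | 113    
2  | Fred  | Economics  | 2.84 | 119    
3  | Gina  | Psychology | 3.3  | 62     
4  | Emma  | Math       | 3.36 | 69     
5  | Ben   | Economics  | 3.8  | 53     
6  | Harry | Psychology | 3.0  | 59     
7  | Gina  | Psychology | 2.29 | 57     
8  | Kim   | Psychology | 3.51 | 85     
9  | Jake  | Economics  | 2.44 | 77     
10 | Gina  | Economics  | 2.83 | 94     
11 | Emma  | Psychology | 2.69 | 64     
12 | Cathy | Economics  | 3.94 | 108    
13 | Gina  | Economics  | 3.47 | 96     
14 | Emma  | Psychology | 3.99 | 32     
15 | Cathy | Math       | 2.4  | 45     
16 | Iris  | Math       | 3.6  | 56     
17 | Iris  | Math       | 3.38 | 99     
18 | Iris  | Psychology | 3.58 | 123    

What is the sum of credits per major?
SELECT major, SUM(credits) as result
FROM students
GROUP BY major

Result:
  Economics: 547
  Math: 382
  Psychology: 482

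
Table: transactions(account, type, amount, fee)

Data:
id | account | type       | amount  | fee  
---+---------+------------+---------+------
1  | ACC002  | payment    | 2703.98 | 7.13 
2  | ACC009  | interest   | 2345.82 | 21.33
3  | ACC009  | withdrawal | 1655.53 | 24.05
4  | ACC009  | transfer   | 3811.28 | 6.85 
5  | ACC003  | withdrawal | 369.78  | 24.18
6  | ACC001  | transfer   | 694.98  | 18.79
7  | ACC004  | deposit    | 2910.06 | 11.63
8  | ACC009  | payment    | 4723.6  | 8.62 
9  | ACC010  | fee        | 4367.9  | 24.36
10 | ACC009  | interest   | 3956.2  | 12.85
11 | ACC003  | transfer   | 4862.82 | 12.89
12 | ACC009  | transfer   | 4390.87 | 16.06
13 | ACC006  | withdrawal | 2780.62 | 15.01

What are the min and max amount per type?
SELECT type, MIN(amount), MAX(amount)
FROM transactions
GROUP BY type

Result:
  deposit: min=2910.06, max=2910.06
  fee: min=4367.90, max=4367.90
  interest: min=2345.82, max=3956.20
  payment: min=2703.98, max=4723.60
  transfer: min=694.98, max=4862.82
  withdrawal: min=369.78, max=2780.62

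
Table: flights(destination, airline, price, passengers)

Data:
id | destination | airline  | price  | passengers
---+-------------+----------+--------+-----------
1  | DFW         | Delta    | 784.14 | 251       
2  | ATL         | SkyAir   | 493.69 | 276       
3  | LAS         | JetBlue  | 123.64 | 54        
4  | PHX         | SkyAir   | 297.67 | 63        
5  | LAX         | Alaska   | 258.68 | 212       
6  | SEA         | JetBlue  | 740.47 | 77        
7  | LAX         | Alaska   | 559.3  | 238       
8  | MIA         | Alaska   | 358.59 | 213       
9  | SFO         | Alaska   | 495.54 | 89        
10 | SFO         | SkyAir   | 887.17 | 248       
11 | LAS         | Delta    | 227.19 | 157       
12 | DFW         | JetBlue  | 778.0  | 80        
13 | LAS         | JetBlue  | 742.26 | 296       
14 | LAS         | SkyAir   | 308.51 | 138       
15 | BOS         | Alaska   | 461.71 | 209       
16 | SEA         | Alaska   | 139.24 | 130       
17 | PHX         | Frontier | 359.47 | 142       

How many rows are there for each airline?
SELECT airline, COUNT(*) as count
FROM flights
GROUP BY airline

Result:
  Alaska: 6
  Delta: 2
  Frontier: 1
  JetBlue: 4
  SkyAir: 4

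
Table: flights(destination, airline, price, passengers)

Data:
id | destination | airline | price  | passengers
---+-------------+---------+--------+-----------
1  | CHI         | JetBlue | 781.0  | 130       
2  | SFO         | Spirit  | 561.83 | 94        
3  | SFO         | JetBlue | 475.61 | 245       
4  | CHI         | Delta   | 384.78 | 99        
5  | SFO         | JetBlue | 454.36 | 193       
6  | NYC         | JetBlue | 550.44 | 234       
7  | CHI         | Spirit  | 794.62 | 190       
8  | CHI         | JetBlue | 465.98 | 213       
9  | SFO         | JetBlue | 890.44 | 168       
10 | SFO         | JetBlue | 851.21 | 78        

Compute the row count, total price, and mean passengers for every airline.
SELECT airline,
       COUNT(*) as cnt,
       SUM(price) as total_price,
       AVG(passengers) as avg_passengers
FROM flights
GROUP BY airline

Result:
  Delta: 1 records, 384.78 total price, 99.00 avg passengers
  JetBlue: 7 records, 4469.04 total price, 180.14 avg passengers
  Spirit: 2 records, 1356.45 total price, 142.00 avg passengers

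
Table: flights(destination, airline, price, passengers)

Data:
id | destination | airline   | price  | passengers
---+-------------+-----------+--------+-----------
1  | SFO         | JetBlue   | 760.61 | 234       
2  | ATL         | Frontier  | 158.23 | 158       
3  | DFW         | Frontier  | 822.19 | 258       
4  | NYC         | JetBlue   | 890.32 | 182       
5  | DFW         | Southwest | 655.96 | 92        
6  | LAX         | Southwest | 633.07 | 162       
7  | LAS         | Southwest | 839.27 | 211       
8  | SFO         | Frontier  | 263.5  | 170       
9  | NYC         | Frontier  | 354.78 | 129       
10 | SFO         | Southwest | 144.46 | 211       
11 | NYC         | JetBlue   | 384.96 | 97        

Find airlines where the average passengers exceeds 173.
SELECT airline, AVG(passengers)
FROM flights
GROUP BY airline
HAVING AVG(passengers) > 173

Result:
  Frontier: avg=178.75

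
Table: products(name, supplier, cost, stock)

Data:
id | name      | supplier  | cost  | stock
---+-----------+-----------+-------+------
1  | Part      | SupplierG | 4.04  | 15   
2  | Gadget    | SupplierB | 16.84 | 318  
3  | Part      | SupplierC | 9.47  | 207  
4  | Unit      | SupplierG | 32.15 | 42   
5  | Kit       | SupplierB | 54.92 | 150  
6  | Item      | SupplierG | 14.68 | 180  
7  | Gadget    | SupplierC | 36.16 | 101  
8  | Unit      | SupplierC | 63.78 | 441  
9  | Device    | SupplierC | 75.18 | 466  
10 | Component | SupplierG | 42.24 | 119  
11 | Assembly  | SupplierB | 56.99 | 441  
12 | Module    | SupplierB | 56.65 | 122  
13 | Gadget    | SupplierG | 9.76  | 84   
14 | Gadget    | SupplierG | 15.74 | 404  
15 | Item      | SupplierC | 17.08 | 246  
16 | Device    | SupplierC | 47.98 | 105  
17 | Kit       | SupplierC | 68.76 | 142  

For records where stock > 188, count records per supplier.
SELECT supplier, COUNT(*)
FROM products
WHERE stock > 188
GROUP BY supplier

Note: WHERE filters rows before grouping.

Result:
  SupplierB: 2
  SupplierC: 4
  SupplierG: 1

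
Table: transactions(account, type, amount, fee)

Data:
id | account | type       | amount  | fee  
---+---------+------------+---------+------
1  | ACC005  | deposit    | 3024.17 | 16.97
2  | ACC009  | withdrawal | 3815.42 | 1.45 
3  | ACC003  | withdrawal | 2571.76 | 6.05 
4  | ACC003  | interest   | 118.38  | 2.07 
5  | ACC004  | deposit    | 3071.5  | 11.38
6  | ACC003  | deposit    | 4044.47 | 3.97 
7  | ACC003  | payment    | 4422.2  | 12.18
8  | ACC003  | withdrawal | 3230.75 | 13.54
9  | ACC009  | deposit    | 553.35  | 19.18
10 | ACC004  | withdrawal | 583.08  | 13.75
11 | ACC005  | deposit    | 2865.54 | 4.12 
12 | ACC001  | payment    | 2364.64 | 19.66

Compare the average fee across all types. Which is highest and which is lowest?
SELECT type, AVG(fee)
FROM transactions
GROUP BY type
ORDER BY AVG(fee)

All groups:
  interest: 2.07
  withdrawal: 8.70
  deposit: 11.12
  payment: 15.92

Highest: payment (15.92)
Lowest: interest (2.07)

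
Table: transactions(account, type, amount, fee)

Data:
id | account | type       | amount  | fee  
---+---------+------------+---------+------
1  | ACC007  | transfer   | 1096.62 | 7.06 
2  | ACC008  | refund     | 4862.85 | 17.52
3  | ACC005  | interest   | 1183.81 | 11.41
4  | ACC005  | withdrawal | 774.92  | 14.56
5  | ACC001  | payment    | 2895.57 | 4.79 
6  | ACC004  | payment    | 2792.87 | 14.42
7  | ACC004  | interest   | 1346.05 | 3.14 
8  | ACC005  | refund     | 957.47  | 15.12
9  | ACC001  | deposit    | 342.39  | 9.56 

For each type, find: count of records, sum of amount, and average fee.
SELECT type,
       COUNT(*) as cnt,
       SUM(amount) as total_amount,
       AVG(fee) as avg_fee
FROM transactions
GROUP BY type

Result:
  deposit: 1 records, 342.39 total amount, 9.56 avg fee
  interest: 2 records, 2529.86 total amount, 7.28 avg fee
  payment: 2 records, 5688.44 total amount, 9.61 avg fee
  refund: 2 records, 5820.32 total amount, 16.32 avg fee
  transfer: 1 records, 1096.62 total amount, 7.06 avg fee
  withdrawal: 1 records, 774.92 total amount, 14.56 avg fee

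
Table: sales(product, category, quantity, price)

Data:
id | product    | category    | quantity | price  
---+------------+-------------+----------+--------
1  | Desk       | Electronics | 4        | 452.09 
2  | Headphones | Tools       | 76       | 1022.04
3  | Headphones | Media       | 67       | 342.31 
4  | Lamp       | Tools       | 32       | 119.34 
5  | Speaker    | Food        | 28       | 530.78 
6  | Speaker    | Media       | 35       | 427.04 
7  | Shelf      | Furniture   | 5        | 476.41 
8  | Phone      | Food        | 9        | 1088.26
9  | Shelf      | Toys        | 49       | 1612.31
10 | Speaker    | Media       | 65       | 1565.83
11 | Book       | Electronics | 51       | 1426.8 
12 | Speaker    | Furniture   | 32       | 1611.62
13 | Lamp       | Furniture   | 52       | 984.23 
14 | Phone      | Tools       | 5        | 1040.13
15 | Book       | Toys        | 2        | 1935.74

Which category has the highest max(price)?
SELECT category, MAX(price) as val
FROM sales
GROUP BY category
ORDER BY val DESC
LIMIT 1

Result: Toys with max(price) = 1935.74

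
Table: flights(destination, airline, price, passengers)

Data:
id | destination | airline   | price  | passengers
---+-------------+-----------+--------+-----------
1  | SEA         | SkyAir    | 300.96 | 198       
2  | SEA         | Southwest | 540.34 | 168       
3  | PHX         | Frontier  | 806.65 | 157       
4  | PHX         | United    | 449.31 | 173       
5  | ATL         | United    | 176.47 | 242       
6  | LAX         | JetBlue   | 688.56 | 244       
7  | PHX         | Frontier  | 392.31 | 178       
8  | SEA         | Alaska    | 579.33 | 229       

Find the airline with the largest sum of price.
SELECT airline, SUM(price) as val
FROM flights
GROUP BY airline
ORDER BY val DESC
LIMIT 1

Result: Frontier with sum(price) = 1198.96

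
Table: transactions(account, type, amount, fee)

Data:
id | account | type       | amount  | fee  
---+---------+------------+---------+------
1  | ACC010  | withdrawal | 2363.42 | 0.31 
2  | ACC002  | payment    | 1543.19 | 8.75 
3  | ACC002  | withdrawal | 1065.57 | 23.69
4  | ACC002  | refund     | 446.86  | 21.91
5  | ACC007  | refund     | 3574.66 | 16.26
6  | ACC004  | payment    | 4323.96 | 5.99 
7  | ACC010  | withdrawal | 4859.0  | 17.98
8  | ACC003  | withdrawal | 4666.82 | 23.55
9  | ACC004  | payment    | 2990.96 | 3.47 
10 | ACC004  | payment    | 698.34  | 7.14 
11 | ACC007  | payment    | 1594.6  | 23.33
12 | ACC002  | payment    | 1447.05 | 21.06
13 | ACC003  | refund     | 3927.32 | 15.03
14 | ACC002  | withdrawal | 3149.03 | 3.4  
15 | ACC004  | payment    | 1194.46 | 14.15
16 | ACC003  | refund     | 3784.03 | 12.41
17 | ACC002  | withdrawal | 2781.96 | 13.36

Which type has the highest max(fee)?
SELECT type, MAX(fee) as val
FROM transactions
GROUP BY type
ORDER BY val DESC
LIMIT 1

Result: withdrawal with max(fee) = 23.69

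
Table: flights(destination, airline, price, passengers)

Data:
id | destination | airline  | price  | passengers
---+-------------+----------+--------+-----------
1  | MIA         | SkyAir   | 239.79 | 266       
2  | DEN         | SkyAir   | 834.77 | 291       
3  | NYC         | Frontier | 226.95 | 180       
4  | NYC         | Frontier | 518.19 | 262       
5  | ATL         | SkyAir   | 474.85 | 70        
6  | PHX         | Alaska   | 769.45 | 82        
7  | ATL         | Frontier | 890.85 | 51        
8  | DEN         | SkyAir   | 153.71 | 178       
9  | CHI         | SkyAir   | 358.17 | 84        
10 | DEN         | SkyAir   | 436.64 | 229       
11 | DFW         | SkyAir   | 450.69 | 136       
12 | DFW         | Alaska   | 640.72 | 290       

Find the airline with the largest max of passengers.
SELECT airline, MAX(passengers) as val
FROM flights
GROUP BY airline
ORDER BY val DESC
LIMIT 1

Result: SkyAir with max(passengers) = 291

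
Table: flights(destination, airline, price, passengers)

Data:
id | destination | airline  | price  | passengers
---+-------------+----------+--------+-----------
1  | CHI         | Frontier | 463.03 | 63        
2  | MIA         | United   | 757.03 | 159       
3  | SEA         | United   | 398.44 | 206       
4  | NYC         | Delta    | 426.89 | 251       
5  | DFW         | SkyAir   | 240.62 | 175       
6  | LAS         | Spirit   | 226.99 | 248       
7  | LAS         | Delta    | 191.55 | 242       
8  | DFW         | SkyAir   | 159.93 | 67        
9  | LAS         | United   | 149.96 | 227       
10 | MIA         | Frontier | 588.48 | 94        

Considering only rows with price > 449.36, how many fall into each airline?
SELECT airline, COUNT(*)
FROM flights
WHERE price > 449.36
GROUP BY airline

Note: WHERE filters rows before grouping.

Result:
  Frontier: 2
  United: 1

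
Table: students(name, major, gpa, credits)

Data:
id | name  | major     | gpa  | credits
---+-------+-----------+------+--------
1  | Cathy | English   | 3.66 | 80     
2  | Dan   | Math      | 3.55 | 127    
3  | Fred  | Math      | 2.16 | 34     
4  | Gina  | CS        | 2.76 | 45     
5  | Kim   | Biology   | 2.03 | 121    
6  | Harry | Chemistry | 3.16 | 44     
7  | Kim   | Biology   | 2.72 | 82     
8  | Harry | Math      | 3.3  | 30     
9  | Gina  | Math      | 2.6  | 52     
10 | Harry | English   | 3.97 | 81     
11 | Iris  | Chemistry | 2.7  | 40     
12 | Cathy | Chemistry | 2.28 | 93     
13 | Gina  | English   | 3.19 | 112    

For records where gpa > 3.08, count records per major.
SELECT major, COUNT(*)
FROM students
WHERE gpa > 3.08
GROUP BY major

Note: WHERE filters rows before grouping.

Result:
  Chemistry: 1
  English: 3
  Math: 2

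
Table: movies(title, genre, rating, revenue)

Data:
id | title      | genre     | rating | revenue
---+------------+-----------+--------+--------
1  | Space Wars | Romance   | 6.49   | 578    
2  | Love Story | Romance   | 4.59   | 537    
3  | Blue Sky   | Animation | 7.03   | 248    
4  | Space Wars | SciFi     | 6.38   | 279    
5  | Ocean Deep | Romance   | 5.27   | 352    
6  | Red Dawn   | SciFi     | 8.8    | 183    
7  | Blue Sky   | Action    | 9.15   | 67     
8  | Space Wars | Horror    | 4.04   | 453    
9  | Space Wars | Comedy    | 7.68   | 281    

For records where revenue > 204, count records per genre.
SELECT genre, COUNT(*)
FROM movies
WHERE revenue > 204
GROUP BY genre

Note: WHERE filters rows before grouping.

Result:
  Animation: 1
  Comedy: 1
  Horror: 1
  Romance: 3
  SciFi: 1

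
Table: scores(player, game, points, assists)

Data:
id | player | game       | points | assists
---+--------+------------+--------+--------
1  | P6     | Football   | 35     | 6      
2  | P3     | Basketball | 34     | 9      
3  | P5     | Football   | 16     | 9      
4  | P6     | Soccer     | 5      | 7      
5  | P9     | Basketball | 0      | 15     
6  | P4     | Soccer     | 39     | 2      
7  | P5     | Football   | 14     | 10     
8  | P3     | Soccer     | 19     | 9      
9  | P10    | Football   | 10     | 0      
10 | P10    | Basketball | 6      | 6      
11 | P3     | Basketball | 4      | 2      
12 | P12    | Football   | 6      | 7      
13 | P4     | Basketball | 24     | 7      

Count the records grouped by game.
SELECT game, COUNT(*) as count
FROM scores
GROUP BY game

Result:
  Basketball: 5
  Football: 5
  Soccer: 3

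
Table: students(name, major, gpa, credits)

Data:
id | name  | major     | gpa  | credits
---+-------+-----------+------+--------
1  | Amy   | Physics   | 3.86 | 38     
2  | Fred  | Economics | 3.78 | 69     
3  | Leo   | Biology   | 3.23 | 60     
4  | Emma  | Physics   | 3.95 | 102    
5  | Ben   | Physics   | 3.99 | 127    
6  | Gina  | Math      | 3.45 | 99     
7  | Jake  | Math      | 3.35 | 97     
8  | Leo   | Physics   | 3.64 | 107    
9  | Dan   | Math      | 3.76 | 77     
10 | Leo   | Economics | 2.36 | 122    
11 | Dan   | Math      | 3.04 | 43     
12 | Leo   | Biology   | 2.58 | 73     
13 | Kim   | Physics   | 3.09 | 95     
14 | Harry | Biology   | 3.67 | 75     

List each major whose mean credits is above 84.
SELECT major, AVG(credits)
FROM students
GROUP BY major
HAVING AVG(credits) > 84

Result:
  Economics: avg=95.50
  Physics: avg=93.80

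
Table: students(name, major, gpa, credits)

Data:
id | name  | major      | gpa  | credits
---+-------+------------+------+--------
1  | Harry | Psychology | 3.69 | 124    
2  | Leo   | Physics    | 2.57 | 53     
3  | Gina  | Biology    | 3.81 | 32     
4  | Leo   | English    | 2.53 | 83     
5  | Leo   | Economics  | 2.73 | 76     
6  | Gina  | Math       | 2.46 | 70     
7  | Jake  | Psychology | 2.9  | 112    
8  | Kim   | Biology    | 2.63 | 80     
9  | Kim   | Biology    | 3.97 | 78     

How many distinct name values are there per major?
SELECT major, COUNT(DISTINCT name)
FROM students
GROUP BY major

Result:
  Biology: 2 distinct
  Economics: 1 distinct
  English: 1 distinct
  Math: 1 distinct
  Physics: 1 distinct
  Psychology: 2 distinct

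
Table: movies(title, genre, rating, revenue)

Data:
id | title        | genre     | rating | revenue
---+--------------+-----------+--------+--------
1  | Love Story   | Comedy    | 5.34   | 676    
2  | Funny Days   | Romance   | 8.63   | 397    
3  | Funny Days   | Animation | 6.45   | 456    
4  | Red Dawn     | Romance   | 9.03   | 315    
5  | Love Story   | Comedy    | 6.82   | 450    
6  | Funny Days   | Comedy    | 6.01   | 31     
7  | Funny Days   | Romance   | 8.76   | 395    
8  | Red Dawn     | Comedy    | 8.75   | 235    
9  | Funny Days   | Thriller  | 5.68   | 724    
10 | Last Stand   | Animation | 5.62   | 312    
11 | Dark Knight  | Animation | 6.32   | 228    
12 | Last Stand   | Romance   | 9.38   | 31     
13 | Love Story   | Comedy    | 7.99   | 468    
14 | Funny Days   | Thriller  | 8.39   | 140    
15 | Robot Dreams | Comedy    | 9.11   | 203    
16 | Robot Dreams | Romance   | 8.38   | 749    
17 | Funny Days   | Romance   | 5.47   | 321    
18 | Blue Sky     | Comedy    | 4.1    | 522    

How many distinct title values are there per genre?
SELECT genre, COUNT(DISTINCT title)
FROM movies
GROUP BY genre

Result:
  Animation: 3 distinct
  Comedy: 5 distinct
  Romance: 4 distinct
  Thriller: 1 distinct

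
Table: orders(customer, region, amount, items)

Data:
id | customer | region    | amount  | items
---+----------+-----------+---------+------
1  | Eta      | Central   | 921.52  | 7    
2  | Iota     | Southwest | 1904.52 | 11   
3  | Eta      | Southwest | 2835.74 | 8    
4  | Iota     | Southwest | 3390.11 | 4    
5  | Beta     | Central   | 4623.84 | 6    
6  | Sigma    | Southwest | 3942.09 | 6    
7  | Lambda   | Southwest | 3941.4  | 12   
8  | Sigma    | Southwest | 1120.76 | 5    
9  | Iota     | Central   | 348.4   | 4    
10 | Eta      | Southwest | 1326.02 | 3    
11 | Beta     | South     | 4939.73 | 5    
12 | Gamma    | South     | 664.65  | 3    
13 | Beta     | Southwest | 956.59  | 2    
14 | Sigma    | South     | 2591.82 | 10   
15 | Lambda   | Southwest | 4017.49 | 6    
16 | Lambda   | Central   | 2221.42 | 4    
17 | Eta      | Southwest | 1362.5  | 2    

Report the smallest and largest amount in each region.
SELECT region, MIN(amount), MAX(amount)
FROM orders
GROUP BY region

Result:
  Central: min=348.40, max=4623.84
  South: min=664.65, max=4939.73
  Southwest: min=956.59, max=4017.49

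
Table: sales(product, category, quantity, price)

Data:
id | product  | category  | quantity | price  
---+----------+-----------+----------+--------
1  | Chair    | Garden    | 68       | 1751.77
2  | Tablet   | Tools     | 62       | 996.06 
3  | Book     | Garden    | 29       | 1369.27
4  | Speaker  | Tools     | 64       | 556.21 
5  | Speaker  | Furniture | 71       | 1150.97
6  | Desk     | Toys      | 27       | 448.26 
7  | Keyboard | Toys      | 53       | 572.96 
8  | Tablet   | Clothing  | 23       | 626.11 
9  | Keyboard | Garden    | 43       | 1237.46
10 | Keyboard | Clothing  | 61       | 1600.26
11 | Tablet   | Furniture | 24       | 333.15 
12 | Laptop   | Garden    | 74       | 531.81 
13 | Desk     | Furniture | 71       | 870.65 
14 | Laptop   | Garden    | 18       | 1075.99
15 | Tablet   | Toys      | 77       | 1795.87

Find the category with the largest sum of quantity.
SELECT category, SUM(quantity) as val
FROM sales
GROUP BY category
ORDER BY val DESC
LIMIT 1

Result: Garden with sum(quantity) = 232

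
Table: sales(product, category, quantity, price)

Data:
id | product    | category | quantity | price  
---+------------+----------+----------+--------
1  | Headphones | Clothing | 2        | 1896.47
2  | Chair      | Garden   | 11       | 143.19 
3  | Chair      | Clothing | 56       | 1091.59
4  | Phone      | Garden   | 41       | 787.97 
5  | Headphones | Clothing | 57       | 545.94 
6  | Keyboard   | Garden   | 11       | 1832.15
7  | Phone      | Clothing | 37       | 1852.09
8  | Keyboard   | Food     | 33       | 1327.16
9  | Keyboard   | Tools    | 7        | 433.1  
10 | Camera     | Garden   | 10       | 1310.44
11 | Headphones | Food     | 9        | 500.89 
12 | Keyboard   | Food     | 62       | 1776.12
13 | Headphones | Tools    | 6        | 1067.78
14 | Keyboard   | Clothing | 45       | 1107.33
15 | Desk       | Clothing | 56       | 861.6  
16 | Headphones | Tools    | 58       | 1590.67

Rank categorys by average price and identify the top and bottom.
SELECT category, AVG(price)
FROM sales
GROUP BY category
ORDER BY AVG(price)

All groups:
  Garden: 1018.44
  Tools: 1030.52
  Food: 1201.39
  Clothing: 1225.84

Highest: Clothing (1225.84)
Lowest: Garden (1018.44)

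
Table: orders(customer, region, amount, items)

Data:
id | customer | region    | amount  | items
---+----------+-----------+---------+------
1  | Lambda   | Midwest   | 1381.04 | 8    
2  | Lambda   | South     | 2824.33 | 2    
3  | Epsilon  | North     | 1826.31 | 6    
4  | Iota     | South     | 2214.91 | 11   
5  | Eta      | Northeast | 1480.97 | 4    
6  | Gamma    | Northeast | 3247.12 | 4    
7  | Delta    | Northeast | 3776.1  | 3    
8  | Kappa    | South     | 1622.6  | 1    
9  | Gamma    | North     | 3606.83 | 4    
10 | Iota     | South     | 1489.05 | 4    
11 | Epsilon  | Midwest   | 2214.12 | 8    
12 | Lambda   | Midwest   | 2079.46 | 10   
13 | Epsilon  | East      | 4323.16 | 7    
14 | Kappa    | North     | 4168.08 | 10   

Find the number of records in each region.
SELECT region, COUNT(*) as count
FROM orders
GROUP BY region

Result:
  East: 1
  Midwest: 3
  North: 3
  Northeast: 3
  South: 4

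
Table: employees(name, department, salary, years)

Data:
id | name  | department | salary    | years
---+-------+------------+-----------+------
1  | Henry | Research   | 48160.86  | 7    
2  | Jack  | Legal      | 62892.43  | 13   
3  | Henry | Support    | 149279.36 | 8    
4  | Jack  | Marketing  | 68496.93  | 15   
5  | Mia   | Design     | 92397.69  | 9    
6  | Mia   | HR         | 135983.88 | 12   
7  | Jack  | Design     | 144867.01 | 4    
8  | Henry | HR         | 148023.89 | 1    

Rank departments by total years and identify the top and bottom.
SELECT department, SUM(years)
FROM employees
GROUP BY department
ORDER BY SUM(years)

All groups:
  Research: 7
  Support: 8
  Design: 13
  HR: 13
  Legal: 13
  Marketing: 15

Highest: Marketing (15)
Lowest: Research (7)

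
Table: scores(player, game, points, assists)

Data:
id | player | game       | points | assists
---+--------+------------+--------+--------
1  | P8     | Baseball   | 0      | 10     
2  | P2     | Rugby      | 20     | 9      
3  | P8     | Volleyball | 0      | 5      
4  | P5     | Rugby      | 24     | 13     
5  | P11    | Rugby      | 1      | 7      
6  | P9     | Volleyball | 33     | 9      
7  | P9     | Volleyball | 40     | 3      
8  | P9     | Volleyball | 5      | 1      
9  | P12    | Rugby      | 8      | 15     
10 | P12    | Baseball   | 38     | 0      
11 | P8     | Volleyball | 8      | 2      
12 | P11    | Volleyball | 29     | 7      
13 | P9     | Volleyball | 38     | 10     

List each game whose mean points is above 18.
SELECT game, AVG(points)
FROM scores
GROUP BY game
HAVING AVG(points) > 18

Result:
  Baseball: avg=19.00
  Volleyball: avg=21.86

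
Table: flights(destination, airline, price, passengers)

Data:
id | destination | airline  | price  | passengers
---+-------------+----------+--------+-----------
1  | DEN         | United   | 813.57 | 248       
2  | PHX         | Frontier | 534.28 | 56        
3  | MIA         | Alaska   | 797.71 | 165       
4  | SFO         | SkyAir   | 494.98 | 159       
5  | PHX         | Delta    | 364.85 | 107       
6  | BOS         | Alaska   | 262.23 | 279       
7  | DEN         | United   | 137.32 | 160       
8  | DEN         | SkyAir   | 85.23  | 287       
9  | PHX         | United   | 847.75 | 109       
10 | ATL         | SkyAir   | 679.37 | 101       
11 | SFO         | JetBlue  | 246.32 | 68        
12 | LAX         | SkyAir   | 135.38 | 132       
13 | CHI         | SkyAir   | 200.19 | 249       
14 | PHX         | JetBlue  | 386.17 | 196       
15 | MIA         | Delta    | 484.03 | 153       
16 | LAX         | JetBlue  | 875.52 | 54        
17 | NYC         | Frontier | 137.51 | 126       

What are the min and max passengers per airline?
SELECT airline, MIN(passengers), MAX(passengers)
FROM flights
GROUP BY airline

Result:
  Alaska: min=165, max=279
  Delta: min=107, max=153
  Frontier: min=56, max=126
  JetBlue: min=54, max=196
  SkyAir: min=101, max=287
  United: min=109, max=248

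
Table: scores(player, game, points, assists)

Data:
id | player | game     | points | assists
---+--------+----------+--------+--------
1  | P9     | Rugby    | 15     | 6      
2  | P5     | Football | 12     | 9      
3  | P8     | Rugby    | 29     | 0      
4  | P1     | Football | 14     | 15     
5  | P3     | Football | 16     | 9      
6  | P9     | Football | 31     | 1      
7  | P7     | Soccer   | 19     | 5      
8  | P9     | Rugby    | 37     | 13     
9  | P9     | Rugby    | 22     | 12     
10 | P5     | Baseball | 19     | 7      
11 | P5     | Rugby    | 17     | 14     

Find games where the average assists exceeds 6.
SELECT game, AVG(assists)
FROM scores
GROUP BY game
HAVING AVG(assists) > 6

Result:
  Baseball: avg=7.00
  Football: avg=8.50
  Rugby: avg=9.00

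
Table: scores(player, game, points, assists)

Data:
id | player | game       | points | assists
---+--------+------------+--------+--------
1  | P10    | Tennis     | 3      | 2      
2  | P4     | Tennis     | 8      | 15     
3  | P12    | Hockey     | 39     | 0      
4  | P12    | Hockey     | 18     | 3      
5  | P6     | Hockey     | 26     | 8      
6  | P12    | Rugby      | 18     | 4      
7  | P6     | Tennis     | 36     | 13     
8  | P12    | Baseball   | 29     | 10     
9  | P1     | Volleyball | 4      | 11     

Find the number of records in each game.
SELECT game, COUNT(*) as count
FROM scores
GROUP BY game

Result:
  Baseball: 1
  Hockey: 3
  Rugby: 1
  Tennis: 3
  Volleyball: 1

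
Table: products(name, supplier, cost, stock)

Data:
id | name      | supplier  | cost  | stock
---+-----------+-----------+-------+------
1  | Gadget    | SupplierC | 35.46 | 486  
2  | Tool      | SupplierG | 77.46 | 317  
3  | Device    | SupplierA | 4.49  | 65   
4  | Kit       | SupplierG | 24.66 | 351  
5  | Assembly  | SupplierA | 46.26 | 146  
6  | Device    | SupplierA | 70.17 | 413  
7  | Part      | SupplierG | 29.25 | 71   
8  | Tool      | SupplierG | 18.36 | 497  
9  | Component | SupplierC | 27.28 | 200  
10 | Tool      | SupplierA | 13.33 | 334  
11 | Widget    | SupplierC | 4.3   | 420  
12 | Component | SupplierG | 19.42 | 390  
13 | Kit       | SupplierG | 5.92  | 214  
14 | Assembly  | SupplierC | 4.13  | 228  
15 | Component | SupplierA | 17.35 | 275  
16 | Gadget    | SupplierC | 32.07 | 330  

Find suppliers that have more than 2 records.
SELECT supplier, COUNT(*) as cnt
FROM products
GROUP BY supplier
HAVING COUNT(*) > 2

Result:
  SupplierA: 5
  SupplierC: 5
  SupplierG: 6

Note: HAVING filters groups after aggregation, WHERE filters rows before.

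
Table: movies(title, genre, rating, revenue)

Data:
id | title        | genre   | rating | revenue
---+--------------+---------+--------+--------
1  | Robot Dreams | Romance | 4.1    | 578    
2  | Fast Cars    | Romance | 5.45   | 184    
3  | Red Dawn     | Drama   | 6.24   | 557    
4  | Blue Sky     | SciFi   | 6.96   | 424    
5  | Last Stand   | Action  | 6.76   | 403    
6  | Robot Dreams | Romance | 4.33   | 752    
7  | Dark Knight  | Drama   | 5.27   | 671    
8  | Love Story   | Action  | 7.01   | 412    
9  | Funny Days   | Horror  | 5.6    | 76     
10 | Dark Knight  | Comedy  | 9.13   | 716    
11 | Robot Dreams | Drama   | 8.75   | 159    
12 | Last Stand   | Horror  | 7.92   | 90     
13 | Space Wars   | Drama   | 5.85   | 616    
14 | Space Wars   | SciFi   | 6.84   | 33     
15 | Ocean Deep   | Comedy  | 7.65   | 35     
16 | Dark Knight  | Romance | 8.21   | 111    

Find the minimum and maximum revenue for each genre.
SELECT genre, MIN(revenue), MAX(revenue)
FROM movies
GROUP BY genre

Result:
  Action: min=403, max=412
  Comedy: min=35, max=716
  Drama: min=159, max=671
  Horror: min=76, max=90
  Romance: min=111, max=752
  SciFi: min=33, max=424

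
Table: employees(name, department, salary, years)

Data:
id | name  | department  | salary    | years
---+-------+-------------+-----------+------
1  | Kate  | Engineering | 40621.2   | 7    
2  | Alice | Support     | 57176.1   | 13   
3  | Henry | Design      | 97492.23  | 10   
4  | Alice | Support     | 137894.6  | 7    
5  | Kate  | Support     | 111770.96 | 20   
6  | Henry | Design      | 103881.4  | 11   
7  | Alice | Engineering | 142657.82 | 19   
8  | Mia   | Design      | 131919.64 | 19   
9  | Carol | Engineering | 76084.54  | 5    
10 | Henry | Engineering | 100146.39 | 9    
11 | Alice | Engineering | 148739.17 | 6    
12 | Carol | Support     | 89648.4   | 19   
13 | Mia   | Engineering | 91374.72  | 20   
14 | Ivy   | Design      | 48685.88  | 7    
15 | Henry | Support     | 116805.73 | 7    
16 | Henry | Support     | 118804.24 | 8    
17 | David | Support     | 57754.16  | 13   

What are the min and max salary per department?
SELECT department, MIN(salary), MAX(salary)
FROM employees
GROUP BY department

Result:
  Design: min=48685.88, max=131919.64
  Engineering: min=40621.20, max=148739.17
  Support: min=57176.10, max=137894.60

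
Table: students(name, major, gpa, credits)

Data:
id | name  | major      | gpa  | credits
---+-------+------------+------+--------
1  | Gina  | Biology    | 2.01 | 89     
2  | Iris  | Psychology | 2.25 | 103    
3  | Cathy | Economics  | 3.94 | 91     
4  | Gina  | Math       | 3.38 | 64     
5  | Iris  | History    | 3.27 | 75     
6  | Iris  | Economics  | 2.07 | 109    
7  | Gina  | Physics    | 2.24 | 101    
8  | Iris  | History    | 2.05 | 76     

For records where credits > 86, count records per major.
SELECT major, COUNT(*)
FROM students
WHERE credits > 86
GROUP BY major

Note: WHERE filters rows before grouping.

Result:
  Biology: 1
  Economics: 2
  Physics: 1
  Psychology: 1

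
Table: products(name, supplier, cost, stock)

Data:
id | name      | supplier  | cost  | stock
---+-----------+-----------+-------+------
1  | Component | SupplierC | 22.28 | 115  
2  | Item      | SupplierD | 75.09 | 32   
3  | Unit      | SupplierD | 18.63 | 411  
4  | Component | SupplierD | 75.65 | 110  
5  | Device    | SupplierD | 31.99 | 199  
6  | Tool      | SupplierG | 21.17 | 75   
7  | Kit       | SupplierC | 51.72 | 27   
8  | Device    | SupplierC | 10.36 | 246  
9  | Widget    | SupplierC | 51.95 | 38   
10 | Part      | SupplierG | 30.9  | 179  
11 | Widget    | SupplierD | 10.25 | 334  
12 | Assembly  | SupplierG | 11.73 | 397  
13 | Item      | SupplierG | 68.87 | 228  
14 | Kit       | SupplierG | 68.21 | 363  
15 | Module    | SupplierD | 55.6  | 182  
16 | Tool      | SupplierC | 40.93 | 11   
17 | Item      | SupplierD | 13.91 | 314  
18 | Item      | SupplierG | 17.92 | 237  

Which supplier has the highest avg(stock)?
SELECT supplier, AVG(stock) as val
FROM products
GROUP BY supplier
ORDER BY val DESC
LIMIT 1

Result: SupplierG with avg(stock) = 246.50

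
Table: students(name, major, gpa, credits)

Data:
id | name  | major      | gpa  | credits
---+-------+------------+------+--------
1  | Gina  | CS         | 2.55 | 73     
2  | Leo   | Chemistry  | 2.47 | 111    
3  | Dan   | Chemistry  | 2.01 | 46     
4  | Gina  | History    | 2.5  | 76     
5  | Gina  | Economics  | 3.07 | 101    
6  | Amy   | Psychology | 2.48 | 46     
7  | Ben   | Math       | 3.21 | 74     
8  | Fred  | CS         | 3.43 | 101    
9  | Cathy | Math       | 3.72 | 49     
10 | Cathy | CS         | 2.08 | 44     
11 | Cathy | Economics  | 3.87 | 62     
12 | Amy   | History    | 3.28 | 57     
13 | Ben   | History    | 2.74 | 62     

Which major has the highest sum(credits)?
SELECT major, SUM(credits) as val
FROM students
GROUP BY major
ORDER BY val DESC
LIMIT 1

Result: CS with sum(credits) = 218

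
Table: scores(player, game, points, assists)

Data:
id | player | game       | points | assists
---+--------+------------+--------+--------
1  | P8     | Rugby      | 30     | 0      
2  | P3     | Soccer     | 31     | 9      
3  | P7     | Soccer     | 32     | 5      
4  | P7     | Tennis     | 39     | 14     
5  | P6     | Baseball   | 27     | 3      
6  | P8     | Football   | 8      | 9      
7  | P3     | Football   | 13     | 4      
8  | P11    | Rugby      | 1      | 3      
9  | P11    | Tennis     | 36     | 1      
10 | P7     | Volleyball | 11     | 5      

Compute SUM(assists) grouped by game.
SELECT game, SUM(assists) as result
FROM scores
GROUP BY game

Result:
  Baseball: 3
  Football: 13
  Rugby: 3
  Soccer: 14
  Tennis: 15
  Volleyball: 5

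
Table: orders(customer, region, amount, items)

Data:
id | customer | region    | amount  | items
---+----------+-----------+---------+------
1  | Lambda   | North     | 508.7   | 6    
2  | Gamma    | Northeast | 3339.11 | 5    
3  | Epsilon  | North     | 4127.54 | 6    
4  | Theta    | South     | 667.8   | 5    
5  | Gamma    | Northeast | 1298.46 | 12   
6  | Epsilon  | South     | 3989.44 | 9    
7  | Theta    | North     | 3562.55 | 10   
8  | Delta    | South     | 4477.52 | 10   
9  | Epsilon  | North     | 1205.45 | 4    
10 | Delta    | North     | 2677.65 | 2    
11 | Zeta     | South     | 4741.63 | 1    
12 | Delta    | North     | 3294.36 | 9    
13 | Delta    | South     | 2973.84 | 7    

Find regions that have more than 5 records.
SELECT region, COUNT(*) as cnt
FROM orders
GROUP BY region
HAVING COUNT(*) > 5

Result:
  North: 6

Note: HAVING filters groups after aggregation, WHERE filters rows before.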